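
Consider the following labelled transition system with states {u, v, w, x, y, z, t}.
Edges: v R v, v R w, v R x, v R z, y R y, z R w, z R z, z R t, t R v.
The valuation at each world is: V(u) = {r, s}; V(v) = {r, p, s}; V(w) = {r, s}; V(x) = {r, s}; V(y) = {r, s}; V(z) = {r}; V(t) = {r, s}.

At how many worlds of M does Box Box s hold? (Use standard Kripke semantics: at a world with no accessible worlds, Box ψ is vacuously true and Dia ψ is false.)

Recall that Box ψ holds at a world iff ψ holds at every accessible world, and Dia ψ holds iff ψ holds at some accessible world.
Let φ = Box Box s. Evaluate φ at each world:
  u (successors ∅): φ is true.
  v (successors {v, w, x, z}): φ is false.
  w (successors ∅): φ is true.
  x (successors ∅): φ is true.
  y (successors {y}): φ is true.
  z (successors {w, z, t}): φ is false.
  t (successors {v}): φ is false.
For instance, at v:
  At v: Box Box s requires Box s at every successor {v, w, x, z}.
    Box s fails at v, so Box Box s is false at v.
      At v: Box s requires s at every successor {v, w, x, z}.
        s fails at z, so Box s is false at v.
Satisfying worlds: {u, w, x, y}

4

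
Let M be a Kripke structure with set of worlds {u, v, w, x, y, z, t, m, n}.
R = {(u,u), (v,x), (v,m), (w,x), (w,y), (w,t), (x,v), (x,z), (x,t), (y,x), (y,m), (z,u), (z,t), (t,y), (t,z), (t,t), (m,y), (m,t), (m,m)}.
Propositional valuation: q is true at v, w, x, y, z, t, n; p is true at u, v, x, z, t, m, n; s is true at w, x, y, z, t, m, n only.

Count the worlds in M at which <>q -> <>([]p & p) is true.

Recall that []ψ holds at a world iff ψ holds at every accessible world, and <>ψ holds iff ψ holds at some accessible world.
Let φ = <>q -> <>([]p & p). Evaluate φ at each world:
  u (successors {u}): φ is true.
  v (successors {x, m}): φ is true.
  w (successors {x, y, t}): φ is true.
  x (successors {v, z, t}): φ is true.
  y (successors {x, m}): φ is true.
  z (successors {u, t}): φ is true.
  t (successors {y, z, t}): φ is true.
  m (successors {y, t, m}): φ is false.
  n (successors ∅): φ is true.
For instance, at z:
  At z: <>q is true, <>([]p & p) is true, so <>q -> <>([]p & p) is true.
    At z: <>q requires q at some successor in {u, t}.
      q holds at t, so <>q is true at z.
    At z: <>([]p & p) requires []p & p at some successor in {u, t}.
      []p & p holds at u, so <>([]p & p) is true at z.
Satisfying worlds: {u, v, w, x, y, z, t, n}

8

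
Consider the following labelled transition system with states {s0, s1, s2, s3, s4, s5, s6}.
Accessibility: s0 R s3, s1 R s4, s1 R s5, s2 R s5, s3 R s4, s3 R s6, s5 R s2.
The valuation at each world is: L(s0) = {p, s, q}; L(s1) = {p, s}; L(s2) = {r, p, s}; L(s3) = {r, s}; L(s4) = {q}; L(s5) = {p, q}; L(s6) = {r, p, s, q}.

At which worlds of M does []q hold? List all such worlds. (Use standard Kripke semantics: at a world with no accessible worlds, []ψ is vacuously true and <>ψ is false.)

Recall that []ψ holds at a world iff ψ holds at every accessible world, and <>ψ holds iff ψ holds at some accessible world.
Let φ = []q. Evaluate φ at each world:
  s0 (successors {s3}): φ is false.
  s1 (successors {s4, s5}): φ is true.
  s2 (successors {s5}): φ is true.
  s3 (successors {s4, s6}): φ is true.
  s4 (successors ∅): φ is true.
  s5 (successors {s2}): φ is false.
  s6 (successors ∅): φ is true.
For instance, at s2:
  At s2: []q requires q at every successor {s5}.
    At s5: q is true.
  So []q is true at s2.
Satisfying worlds: {s1, s2, s3, s4, s6}

s1, s2, s3, s4, s6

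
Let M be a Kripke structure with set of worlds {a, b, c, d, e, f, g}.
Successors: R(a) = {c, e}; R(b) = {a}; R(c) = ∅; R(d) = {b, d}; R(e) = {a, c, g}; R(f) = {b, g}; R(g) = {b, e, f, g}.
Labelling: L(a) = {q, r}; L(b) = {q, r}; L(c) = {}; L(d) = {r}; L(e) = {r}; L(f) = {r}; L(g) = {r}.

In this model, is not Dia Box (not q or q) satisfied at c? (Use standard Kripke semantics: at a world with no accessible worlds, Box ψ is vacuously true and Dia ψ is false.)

Yes

At c: Dia Box (not q or q) is false, so not Dia Box (not q or q) is true.
  At c: no accessible worlds, so Dia Box (not q or q) is false.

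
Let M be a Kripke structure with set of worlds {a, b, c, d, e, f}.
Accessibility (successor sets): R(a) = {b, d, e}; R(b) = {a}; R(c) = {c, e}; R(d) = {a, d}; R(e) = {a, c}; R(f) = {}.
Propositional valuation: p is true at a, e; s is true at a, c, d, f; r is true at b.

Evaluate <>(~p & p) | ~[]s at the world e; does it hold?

No

At e: <>(~p & p) is false, ~[]s is false, so <>(~p & p) | ~[]s is false.
  At e: <>(~p & p) requires ~p & p at some successor in {a, c}.
    At a: ~p & p is false.
    At c: ~p & p is false.
  So <>(~p & p) is false at e.
  At e: []s is true, so ~[]s is false.
    At e: []s requires s at every successor {a, c}.
      At a: s is true.
      At c: s is true.
    So []s is true at e.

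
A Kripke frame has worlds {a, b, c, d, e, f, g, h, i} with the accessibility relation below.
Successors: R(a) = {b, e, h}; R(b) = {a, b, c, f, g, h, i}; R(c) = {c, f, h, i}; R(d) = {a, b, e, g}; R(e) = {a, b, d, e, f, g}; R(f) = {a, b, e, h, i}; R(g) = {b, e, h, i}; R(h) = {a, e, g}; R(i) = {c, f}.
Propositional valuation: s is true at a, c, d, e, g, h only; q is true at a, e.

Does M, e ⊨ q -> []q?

No

At e: q is true, []q is false, so q -> []q is false.
  At e: []q requires q at every successor {a, b, d, e, f, g}.
    q fails at b, so []q is false at e.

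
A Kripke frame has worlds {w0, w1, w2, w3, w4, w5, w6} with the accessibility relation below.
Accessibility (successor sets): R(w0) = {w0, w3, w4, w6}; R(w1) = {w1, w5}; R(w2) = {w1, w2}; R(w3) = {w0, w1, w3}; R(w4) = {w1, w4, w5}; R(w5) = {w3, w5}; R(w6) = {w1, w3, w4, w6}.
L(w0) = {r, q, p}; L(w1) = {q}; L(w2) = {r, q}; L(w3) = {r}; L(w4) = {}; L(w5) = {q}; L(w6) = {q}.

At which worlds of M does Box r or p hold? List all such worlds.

Let φ = Box r or p. Evaluate φ at each world:
  w0 (successors {w0, w3, w4, w6}): φ is true.
  w1 (successors {w1, w5}): φ is false.
  w2 (successors {w1, w2}): φ is false.
  w3 (successors {w0, w1, w3}): φ is false.
  w4 (successors {w1, w4, w5}): φ is false.
  w5 (successors {w3, w5}): φ is false.
  w6 (successors {w1, w3, w4, w6}): φ is false.
For instance, at w1:
  At w1: Box r is false, p is false, so Box r or p is false.
    At w1: Box r requires r at every successor {w1, w5}.
      r fails at w1, so Box r is false at w1.
Satisfying worlds: {w0}

w0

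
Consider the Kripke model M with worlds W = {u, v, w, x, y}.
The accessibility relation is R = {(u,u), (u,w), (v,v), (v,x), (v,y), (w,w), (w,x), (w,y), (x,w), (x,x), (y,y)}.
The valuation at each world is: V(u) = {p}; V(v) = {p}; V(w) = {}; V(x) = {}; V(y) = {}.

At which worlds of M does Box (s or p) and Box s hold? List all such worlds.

none

Recall that Box ψ holds at a world iff ψ holds at every accessible world, and Dia ψ holds iff ψ holds at some accessible world.
Let φ = Box (s or p) and Box s. Evaluate φ at each world:
  u (successors {u, w}): φ is false.
  v (successors {v, x, y}): φ is false.
  w (successors {w, x, y}): φ is false.
  x (successors {w, x}): φ is false.
  y (successors {y}): φ is false.
For instance, at v:
  At v: Box (s or p) is false, Box s is false, so Box (s or p) and Box s is false.
    At v: Box (s or p) requires s or p at every successor {v, x, y}.
      s or p fails at x, so Box (s or p) is false at v.
    At v: Box s requires s at every successor {v, x, y}.
      s fails at v, so Box s is false at v.
Satisfying worlds: none.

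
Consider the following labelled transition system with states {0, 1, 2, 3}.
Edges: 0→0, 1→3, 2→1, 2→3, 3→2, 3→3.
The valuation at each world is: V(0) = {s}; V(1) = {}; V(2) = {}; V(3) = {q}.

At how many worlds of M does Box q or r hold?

1

Let φ = Box q or r. Evaluate φ at each world:
  0 (successors {0}): φ is false.
  1 (successors {3}): φ is true.
  2 (successors {1, 3}): φ is false.
  3 (successors {2, 3}): φ is false.
For instance, at 1:
  At 1: Box q is true, r is false, so Box q or r is true.
    At 1: Box q requires q at every successor {3}.
      At 3: q is true.
    So Box q is true at 1.
Satisfying worlds: {1}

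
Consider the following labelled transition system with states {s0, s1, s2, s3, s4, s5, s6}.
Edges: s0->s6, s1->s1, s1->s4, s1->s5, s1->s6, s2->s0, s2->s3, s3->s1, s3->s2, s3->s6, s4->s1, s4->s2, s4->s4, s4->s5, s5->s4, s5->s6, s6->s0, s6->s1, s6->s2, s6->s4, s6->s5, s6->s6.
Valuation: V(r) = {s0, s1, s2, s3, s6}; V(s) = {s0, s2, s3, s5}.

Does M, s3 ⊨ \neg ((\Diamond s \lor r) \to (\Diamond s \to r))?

No

Recall that \Diamond ψ holds at a world iff ψ holds at some accessible world.
At s3: (\Diamond s \lor r) \to (\Diamond s \to r) is true, so \neg ((\Diamond s \lor r) \to (\Diamond s \to r)) is false.
  At s3: \Diamond s \lor r is true, \Diamond s \to r is true, so (\Diamond s \lor r) \to (\Diamond s \to r) is true.
    At s3: \Diamond s is true, r is true, so \Diamond s \lor r is true.
      At s3: \Diamond s requires s at some successor in {s1, s2, s6}.
        s holds at s2, so \Diamond s is true at s3.
    At s3: \Diamond s is true, r is true, so \Diamond s \to r is true.
      At s3: \Diamond s requires s at some successor in {s1, s2, s6}.
        s holds at s2, so \Diamond s is true at s3.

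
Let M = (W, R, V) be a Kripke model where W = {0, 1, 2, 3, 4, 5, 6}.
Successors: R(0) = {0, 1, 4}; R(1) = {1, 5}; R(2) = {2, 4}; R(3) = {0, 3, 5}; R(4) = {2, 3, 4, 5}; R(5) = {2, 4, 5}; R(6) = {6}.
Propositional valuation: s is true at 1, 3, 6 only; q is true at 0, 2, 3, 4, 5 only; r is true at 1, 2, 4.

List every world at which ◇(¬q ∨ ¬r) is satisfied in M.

0, 1, 3, 4, 5, 6

Recall that ◇ψ holds at a world iff ψ holds at some accessible world.
Let φ = ◇(¬q ∨ ¬r). Evaluate φ at each world:
  0 (successors {0, 1, 4}): φ is true.
  1 (successors {1, 5}): φ is true.
  2 (successors {2, 4}): φ is false.
  3 (successors {0, 3, 5}): φ is true.
  4 (successors {2, 3, 4, 5}): φ is true.
  5 (successors {2, 4, 5}): φ is true.
  6 (successors {6}): φ is true.
For instance, at 6:
  At 6: ◇(¬q ∨ ¬r) requires ¬q ∨ ¬r at some successor in {6}.
    ¬q ∨ ¬r holds at 6, so ◇(¬q ∨ ¬r) is true at 6.
Satisfying worlds: {0, 1, 3, 4, 5, 6}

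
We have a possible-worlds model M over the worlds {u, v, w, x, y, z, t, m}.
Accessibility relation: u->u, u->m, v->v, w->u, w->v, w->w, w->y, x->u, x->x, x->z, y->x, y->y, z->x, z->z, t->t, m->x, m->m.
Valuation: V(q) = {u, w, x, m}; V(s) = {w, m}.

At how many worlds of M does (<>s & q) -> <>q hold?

Let φ = (<>s & q) -> <>q. Evaluate φ at each world:
  u (successors {u, m}): φ is true.
  v (successors {v}): φ is true.
  w (successors {u, v, w, y}): φ is true.
  x (successors {u, x, z}): φ is true.
  y (successors {x, y}): φ is true.
  z (successors {x, z}): φ is true.
  t (successors {t}): φ is true.
  m (successors {x, m}): φ is true.
For instance, at z:
  At z: <>s & q is false, <>q is true, so (<>s & q) -> <>q is true.
    At z: <>s is false, q is false, so <>s & q is false.
      At z: <>s requires s at some successor in {x, z}.
        At x: s is false.
        At z: s is false.
      So <>s is false at z.
    At z: <>q requires q at some successor in {x, z}.
      q holds at x, so <>q is true at z.
Satisfying worlds: {u, v, w, x, y, z, t, m}

8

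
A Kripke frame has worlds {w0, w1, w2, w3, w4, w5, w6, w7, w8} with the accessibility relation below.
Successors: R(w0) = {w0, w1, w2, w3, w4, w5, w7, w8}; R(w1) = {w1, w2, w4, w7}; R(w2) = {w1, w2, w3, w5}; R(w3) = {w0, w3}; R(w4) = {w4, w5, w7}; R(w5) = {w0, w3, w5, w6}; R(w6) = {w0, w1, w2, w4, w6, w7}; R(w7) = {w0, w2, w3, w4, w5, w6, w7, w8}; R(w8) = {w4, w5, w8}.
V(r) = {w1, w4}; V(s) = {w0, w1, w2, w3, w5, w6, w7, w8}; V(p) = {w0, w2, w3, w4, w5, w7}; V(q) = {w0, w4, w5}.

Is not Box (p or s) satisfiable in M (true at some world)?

No

Let φ = not Box (p or s). Evaluate φ at each world:
  w0 (successors {w0, w1, w2, w3, w4, w5, w7, w8}): φ is false.
  w1 (successors {w1, w2, w4, w7}): φ is false.
  w2 (successors {w1, w2, w3, w5}): φ is false.
  w3 (successors {w0, w3}): φ is false.
  w4 (successors {w4, w5, w7}): φ is false.
  w5 (successors {w0, w3, w5, w6}): φ is false.
  w6 (successors {w0, w1, w2, w4, w6, w7}): φ is false.
  w7 (successors {w0, w2, w3, w4, w5, w6, w7, w8}): φ is false.
  w8 (successors {w4, w5, w8}): φ is false.
For instance, at w5:
  At w5: Box (p or s) is true, so not Box (p or s) is false.
    At w5: Box (p or s) requires p or s at every successor {w0, w3, w5, w6}.
      At w0: p or s is true.
      At w3: p or s is true.
      At w5: p or s is true.
      At w6: p or s is true.
    So Box (p or s) is true at w5.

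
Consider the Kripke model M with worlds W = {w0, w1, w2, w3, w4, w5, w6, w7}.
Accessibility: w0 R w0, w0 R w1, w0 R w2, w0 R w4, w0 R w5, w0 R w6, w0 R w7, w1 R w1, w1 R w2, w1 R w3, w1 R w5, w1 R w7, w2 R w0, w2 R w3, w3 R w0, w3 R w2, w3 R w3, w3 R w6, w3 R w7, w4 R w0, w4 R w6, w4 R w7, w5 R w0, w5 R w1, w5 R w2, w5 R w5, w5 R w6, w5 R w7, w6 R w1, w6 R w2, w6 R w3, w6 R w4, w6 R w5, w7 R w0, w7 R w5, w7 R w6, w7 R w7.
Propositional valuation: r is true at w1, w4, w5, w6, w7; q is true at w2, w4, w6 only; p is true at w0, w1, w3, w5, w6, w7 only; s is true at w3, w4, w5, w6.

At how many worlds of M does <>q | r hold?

Let φ = <>q | r. Evaluate φ at each world:
  w0 (successors {w0, w1, w2, w4, w5, w6, w7}): φ is true.
  w1 (successors {w1, w2, w3, w5, w7}): φ is true.
  w2 (successors {w0, w3}): φ is false.
  w3 (successors {w0, w2, w3, w6, w7}): φ is true.
  w4 (successors {w0, w6, w7}): φ is true.
  w5 (successors {w0, w1, w2, w5, w6, w7}): φ is true.
  w6 (successors {w1, w2, w3, w4, w5}): φ is true.
  w7 (successors {w0, w5, w6, w7}): φ is true.
For instance, at w4:
  At w4: <>q is true, r is true, so <>q | r is true.
    At w4: <>q requires q at some successor in {w0, w6, w7}.
      q holds at w6, so <>q is true at w4.
Satisfying worlds: {w0, w1, w3, w4, w5, w6, w7}

7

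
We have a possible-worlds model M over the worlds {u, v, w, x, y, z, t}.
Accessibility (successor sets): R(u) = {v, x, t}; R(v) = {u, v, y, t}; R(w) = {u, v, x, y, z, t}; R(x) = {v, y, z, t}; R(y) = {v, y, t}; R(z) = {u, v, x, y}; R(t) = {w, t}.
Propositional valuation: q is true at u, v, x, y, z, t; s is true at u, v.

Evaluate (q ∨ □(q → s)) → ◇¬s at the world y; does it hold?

Yes

At y: q ∨ □(q → s) is true, ◇¬s is true, so (q ∨ □(q → s)) → ◇¬s is true.
  At y: q is true, □(q → s) is false, so q ∨ □(q → s) is true.
    At y: □(q → s) requires q → s at every successor {v, y, t}.
      q → s fails at y, so □(q → s) is false at y.
  At y: ◇¬s requires ¬s at some successor in {v, y, t}.
    ¬s holds at y, so ◇¬s is true at y.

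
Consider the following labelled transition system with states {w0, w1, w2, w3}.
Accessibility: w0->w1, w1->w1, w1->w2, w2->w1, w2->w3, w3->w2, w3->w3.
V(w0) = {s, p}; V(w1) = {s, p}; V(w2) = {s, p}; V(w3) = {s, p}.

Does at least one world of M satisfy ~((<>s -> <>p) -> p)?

No

Let φ = ~((<>s -> <>p) -> p). Evaluate φ at each world:
  w0 (successors {w1}): φ is false.
  w1 (successors {w1, w2}): φ is false.
  w2 (successors {w1, w3}): φ is false.
  w3 (successors {w2, w3}): φ is false.
For instance, at w2:
  At w2: (<>s -> <>p) -> p is true, so ~((<>s -> <>p) -> p) is false.
    At w2: <>s -> <>p is true, p is true, so (<>s -> <>p) -> p is true.
      At w2: <>s is true, <>p is true, so <>s -> <>p is true.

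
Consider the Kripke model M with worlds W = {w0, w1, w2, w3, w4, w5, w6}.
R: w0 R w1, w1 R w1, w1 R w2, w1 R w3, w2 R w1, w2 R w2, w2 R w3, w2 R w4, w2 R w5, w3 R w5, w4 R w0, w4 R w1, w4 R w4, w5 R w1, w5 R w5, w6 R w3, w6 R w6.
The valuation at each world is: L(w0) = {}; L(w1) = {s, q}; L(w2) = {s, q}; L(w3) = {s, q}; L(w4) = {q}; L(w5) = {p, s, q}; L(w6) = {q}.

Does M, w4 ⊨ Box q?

At w4: Box q requires q at every successor {w0, w1, w4}.
  q fails at w0, so Box q is false at w4.

No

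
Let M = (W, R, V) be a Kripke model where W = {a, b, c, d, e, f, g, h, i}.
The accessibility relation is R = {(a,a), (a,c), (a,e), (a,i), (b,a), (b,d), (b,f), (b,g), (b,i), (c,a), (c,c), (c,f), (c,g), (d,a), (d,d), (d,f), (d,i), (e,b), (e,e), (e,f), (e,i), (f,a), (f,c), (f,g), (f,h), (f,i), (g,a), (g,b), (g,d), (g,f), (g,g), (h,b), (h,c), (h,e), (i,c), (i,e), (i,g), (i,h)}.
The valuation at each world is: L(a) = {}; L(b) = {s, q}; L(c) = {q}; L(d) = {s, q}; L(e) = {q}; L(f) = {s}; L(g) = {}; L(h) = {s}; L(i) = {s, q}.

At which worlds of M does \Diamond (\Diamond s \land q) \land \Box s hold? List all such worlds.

Let φ = \Diamond (\Diamond s \land q) \land \Box s. Evaluate φ at each world:
  a (successors {a, c, e, i}): φ is false.
  b (successors {a, d, f, g, i}): φ is false.
  c (successors {a, c, f, g}): φ is false.
  d (successors {a, d, f, i}): φ is false.
  e (successors {b, e, f, i}): φ is false.
  f (successors {a, c, g, h, i}): φ is false.
  g (successors {a, b, d, f, g}): φ is false.
  h (successors {b, c, e}): φ is false.
  i (successors {c, e, g, h}): φ is false.
For instance, at h:
  At h: \Diamond (\Diamond s \land q) is true, \Box s is false, so \Diamond (\Diamond s \land q) \land \Box s is false.
    At h: \Diamond (\Diamond s \land q) requires \Diamond s \land q at some successor in {b, c, e}.
      \Diamond s \land q holds at b, so \Diamond (\Diamond s \land q) is true at h.
    At h: \Box s requires s at every successor {b, c, e}.
      s fails at c, so \Box s is false at h.
Satisfying worlds: none.

none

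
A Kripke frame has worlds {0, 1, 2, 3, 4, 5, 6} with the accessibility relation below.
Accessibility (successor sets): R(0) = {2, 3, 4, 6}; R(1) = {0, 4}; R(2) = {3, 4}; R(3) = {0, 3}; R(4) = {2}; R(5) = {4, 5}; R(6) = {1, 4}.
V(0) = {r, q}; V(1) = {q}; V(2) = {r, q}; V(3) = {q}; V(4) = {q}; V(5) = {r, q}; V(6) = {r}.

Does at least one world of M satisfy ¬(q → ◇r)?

Yes

Recall that ◇ψ holds at a world iff ψ holds at some accessible world.
Let φ = ¬(q → ◇r). Evaluate φ at each world:
  0 (successors {2, 3, 4, 6}): φ is false.
  1 (successors {0, 4}): φ is false.
  2 (successors {3, 4}): φ is true.
  3 (successors {0, 3}): φ is false.
  4 (successors {2}): φ is false.
  5 (successors {4, 5}): φ is false.
  6 (successors {1, 4}): φ is false.
Detail at 2 (witness):
  At 2: q → ◇r is false, so ¬(q → ◇r) is true.
    At 2: q is true, ◇r is false, so q → ◇r is false.
      At 2: ◇r requires r at some successor in {3, 4}.
        At 3: r is false.
        At 4: r is false.
      So ◇r is false at 2.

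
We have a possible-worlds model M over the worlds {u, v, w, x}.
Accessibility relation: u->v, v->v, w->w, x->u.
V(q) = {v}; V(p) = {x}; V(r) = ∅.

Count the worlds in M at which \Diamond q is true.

Let φ = \Diamond q. Evaluate φ at each world:
  u (successors {v}): φ is true.
  v (successors {v}): φ is true.
  w (successors {w}): φ is false.
  x (successors {u}): φ is false.
For instance, at x:
  At x: \Diamond q requires q at some successor in {u}.
    At u: q is false.
  So \Diamond q is false at x.
Satisfying worlds: {u, v}

2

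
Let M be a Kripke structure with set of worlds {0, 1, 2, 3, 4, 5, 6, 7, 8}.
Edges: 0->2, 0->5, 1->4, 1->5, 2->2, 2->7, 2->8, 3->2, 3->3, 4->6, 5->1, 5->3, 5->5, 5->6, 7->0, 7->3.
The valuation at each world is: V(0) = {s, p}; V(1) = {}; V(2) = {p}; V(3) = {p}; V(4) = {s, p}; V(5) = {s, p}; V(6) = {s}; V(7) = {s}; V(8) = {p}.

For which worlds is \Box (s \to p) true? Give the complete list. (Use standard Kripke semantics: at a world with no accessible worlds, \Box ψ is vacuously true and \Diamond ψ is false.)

Let φ = \Box (s \to p). Evaluate φ at each world:
  0 (successors {2, 5}): φ is true.
  1 (successors {4, 5}): φ is true.
  2 (successors {2, 7, 8}): φ is false.
  3 (successors {2, 3}): φ is true.
  4 (successors {6}): φ is false.
  5 (successors {1, 3, 5, 6}): φ is false.
  6 (successors ∅): φ is true.
  7 (successors {0, 3}): φ is true.
  8 (successors ∅): φ is true.
For instance, at 1:
  At 1: \Box (s \to p) requires s \to p at every successor {4, 5}.
    At 4: s \to p is true.
    At 5: s \to p is true.
  So \Box (s \to p) is true at 1.
Satisfying worlds: {0, 1, 3, 6, 7, 8}

0, 1, 3, 6, 7, 8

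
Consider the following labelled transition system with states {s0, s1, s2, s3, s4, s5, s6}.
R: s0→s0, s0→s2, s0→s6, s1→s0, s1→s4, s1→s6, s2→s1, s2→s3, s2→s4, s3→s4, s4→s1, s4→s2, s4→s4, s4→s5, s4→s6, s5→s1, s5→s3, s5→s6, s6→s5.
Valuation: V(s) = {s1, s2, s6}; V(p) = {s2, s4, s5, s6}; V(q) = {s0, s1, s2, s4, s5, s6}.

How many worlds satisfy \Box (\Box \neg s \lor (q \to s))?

Let φ = \Box (\Box \neg s \lor (q \to s)). Evaluate φ at each world:
  s0 (successors {s0, s2, s6}): φ is false.
  s1 (successors {s0, s4, s6}): φ is false.
  s2 (successors {s1, s3, s4}): φ is false.
  s3 (successors {s4}): φ is false.
  s4 (successors {s1, s2, s4, s5, s6}): φ is false.
  s5 (successors {s1, s3, s6}): φ is true.
  s6 (successors {s5}): φ is false.
For instance, at s1:
  At s1: \Box (\Box \neg s \lor (q \to s)) requires \Box \neg s \lor (q \to s) at every successor {s0, s4, s6}.
    \Box \neg s \lor (q \to s) fails at s0, so \Box (\Box \neg s \lor (q \to s)) is false at s1.
      At s0: \Box \neg s is false, q \to s is false, so \Box \neg s \lor (q \to s) is false.
Satisfying worlds: {s5}

1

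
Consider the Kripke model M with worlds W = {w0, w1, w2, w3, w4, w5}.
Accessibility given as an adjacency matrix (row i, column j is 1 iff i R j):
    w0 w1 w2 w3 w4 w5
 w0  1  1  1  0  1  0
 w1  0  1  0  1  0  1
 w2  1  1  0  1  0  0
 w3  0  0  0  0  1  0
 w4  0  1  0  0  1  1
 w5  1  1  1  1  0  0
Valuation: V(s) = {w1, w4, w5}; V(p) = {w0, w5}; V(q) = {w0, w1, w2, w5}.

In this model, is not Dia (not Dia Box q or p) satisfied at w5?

No

At w5: Dia (not Dia Box q or p) is true, so not Dia (not Dia Box q or p) is false.
  At w5: Dia (not Dia Box q or p) requires not Dia Box q or p at some successor in {w0, w1, w2, w3}.
    not Dia Box q or p holds at w0, so Dia (not Dia Box q or p) is true at w5.
      At w0: not Dia Box q is true, p is true, so not Dia Box q or p is true.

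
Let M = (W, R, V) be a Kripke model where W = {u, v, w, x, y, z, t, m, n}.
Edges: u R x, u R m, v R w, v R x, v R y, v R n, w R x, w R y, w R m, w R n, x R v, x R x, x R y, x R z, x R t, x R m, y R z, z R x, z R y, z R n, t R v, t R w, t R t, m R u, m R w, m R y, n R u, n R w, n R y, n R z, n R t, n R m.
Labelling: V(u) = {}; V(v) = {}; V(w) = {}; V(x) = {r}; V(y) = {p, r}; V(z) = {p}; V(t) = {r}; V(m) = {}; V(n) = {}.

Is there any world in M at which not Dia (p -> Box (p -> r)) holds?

Recall that Box ψ holds at a world iff ψ holds at every accessible world, and Dia ψ holds iff ψ holds at some accessible world.
Let φ = not Dia (p -> Box (p -> r)). Evaluate φ at each world:
  u (successors {x, m}): φ is false.
  v (successors {w, x, y, n}): φ is false.
  w (successors {x, y, m, n}): φ is false.
  x (successors {v, x, y, z, t, m}): φ is false.
  y (successors {z}): φ is false.
  z (successors {x, y, n}): φ is false.
  t (successors {v, w, t}): φ is false.
  m (successors {u, w, y}): φ is false.
  n (successors {u, w, y, z, t, m}): φ is false.
For instance, at t:
  At t: Dia (p -> Box (p -> r)) is true, so not Dia (p -> Box (p -> r)) is false.
    At t: Dia (p -> Box (p -> r)) requires p -> Box (p -> r) at some successor in {v, w, t}.
      p -> Box (p -> r) holds at v, so Dia (p -> Box (p -> r)) is true at t.

No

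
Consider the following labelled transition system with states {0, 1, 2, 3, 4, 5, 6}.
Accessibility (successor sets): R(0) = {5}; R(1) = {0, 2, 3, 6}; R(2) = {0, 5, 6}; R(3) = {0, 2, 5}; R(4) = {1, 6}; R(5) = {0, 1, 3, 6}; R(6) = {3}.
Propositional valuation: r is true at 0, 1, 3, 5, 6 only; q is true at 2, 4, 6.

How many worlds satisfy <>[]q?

Let φ = <>[]q. Evaluate φ at each world:
  0 (successors {5}): φ is false.
  1 (successors {0, 2, 3, 6}): φ is false.
  2 (successors {0, 5, 6}): φ is false.
  3 (successors {0, 2, 5}): φ is false.
  4 (successors {1, 6}): φ is false.
  5 (successors {0, 1, 3, 6}): φ is false.
  6 (successors {3}): φ is false.
For instance, at 1:
  At 1: <>[]q requires []q at some successor in {0, 2, 3, 6}.
    At 0: []q is false.
    At 2: []q is false.
    At 3: []q is false.
    At 6: []q is false.
  So <>[]q is false at 1.
Satisfying worlds: none.

0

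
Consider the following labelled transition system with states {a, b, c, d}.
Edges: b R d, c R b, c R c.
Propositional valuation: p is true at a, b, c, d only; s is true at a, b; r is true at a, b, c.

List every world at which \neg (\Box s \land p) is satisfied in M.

b, c

Let φ = \neg (\Box s \land p). Evaluate φ at each world:
  a (successors ∅): φ is false.
  b (successors {d}): φ is true.
  c (successors {b, c}): φ is true.
  d (successors ∅): φ is false.
For instance, at c:
  At c: \Box s \land p is false, so \neg (\Box s \land p) is true.
    At c: \Box s is false, p is true, so \Box s \land p is false.
      At c: \Box s requires s at every successor {b, c}.
        s fails at c, so \Box s is false at c.
Satisfying worlds: {b, c}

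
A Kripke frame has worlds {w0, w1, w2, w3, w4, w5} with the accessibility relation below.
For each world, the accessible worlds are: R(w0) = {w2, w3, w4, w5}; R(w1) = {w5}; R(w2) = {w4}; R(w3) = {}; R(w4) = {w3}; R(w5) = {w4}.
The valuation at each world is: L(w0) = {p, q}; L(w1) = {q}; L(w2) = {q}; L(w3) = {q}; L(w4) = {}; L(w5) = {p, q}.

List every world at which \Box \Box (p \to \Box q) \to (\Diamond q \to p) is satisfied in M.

w0, w2, w3, w5

Let φ = \Box \Box (p \to \Box q) \to (\Diamond q \to p). Evaluate φ at each world:
  w0 (successors {w2, w3, w4, w5}): φ is true.
  w1 (successors {w5}): φ is false.
  w2 (successors {w4}): φ is true.
  w3 (successors ∅): φ is true.
  w4 (successors {w3}): φ is false.
  w5 (successors {w4}): φ is true.
For instance, at w4:
  At w4: \Box \Box (p \to \Box q) is true, \Diamond q \to p is false, so \Box \Box (p \to \Box q) \to (\Diamond q \to p) is false.
    At w4: \Box \Box (p \to \Box q) requires \Box (p \to \Box q) at every successor {w3}.
      At w3: \Box (p \to \Box q) is true.
    So \Box \Box (p \to \Box q) is true at w4.
    At w4: \Diamond q is true, p is false, so \Diamond q \to p is false.
      At w4: \Diamond q requires q at some successor in {w3}.
        q holds at w3, so \Diamond q is true at w4.
Satisfying worlds: {w0, w2, w3, w5}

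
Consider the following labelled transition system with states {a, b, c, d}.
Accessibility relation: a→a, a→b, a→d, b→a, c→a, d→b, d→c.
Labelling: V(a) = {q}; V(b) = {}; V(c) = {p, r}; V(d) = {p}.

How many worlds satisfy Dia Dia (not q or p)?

Let φ = Dia Dia (not q or p). Evaluate φ at each world:
  a (successors {a, b, d}): φ is true.
  b (successors {a}): φ is true.
  c (successors {a}): φ is true.
  d (successors {b, c}): φ is false.
For instance, at c:
  At c: Dia Dia (not q or p) requires Dia (not q or p) at some successor in {a}.
    Dia (not q or p) holds at a, so Dia Dia (not q or p) is true at c.
      At a: Dia (not q or p) requires not q or p at some successor in {a, b, d}.
        not q or p holds at b, so Dia (not q or p) is true at a.
Satisfying worlds: {a, b, c}

3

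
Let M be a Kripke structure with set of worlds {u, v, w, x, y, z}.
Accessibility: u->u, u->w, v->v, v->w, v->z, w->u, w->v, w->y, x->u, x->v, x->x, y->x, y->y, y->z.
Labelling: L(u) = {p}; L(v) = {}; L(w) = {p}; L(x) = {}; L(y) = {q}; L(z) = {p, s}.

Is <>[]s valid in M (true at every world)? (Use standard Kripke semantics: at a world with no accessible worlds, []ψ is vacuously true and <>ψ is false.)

No

Let φ = <>[]s. Evaluate φ at each world:
  u (successors {u, w}): φ is false.
  v (successors {v, w, z}): φ is true.
  w (successors {u, v, y}): φ is false.
  x (successors {u, v, x}): φ is false.
  y (successors {x, y, z}): φ is true.
  z (successors ∅): φ is false.
Detail at u (counterexample):
  At u: <>[]s requires []s at some successor in {u, w}.
    At u: []s is false.
    At w: []s is false.
  So <>[]s is false at u.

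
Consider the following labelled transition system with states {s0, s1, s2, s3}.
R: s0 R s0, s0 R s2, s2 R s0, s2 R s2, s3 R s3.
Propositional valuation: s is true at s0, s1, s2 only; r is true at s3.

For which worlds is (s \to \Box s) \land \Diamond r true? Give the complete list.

s3

Let φ = (s \to \Box s) \land \Diamond r. Evaluate φ at each world:
  s0 (successors {s0, s2}): φ is false.
  s1 (successors ∅): φ is false.
  s2 (successors {s0, s2}): φ is false.
  s3 (successors {s3}): φ is true.
For instance, at s2:
  At s2: s \to \Box s is true, \Diamond r is false, so (s \to \Box s) \land \Diamond r is false.
    At s2: s is true, \Box s is true, so s \to \Box s is true.
      At s2: \Box s requires s at every successor {s0, s2}.
        At s0: s is true.
        At s2: s is true.
      So \Box s is true at s2.
    At s2: \Diamond r requires r at some successor in {s0, s2}.
      At s0: r is false.
      At s2: r is false.
    So \Diamond r is false at s2.
Satisfying worlds: {s3}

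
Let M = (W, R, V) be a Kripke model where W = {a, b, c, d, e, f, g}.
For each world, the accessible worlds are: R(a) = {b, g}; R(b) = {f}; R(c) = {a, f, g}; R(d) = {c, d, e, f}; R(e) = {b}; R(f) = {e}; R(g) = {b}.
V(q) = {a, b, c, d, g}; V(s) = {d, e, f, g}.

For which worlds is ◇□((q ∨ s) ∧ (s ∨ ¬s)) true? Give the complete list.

a, b, c, d, e, f, g

Let φ = ◇□((q ∨ s) ∧ (s ∨ ¬s)). Evaluate φ at each world:
  a (successors {b, g}): φ is true.
  b (successors {f}): φ is true.
  c (successors {a, f, g}): φ is true.
  d (successors {c, d, e, f}): φ is true.
  e (successors {b}): φ is true.
  f (successors {e}): φ is true.
  g (successors {b}): φ is true.
For instance, at c:
  At c: ◇□((q ∨ s) ∧ (s ∨ ¬s)) requires □((q ∨ s) ∧ (s ∨ ¬s)) at some successor in {a, f, g}.
    □((q ∨ s) ∧ (s ∨ ¬s)) holds at a, so ◇□((q ∨ s) ∧ (s ∨ ¬s)) is true at c.
      At a: □((q ∨ s) ∧ (s ∨ ¬s)) requires (q ∨ s) ∧ (s ∨ ¬s) at every successor {b, g}.
        At b: (q ∨ s) ∧ (s ∨ ¬s) is true.
        At g: (q ∨ s) ∧ (s ∨ ¬s) is true.
      So □((q ∨ s) ∧ (s ∨ ¬s)) is true at a.
Satisfying worlds: {a, b, c, d, e, f, g}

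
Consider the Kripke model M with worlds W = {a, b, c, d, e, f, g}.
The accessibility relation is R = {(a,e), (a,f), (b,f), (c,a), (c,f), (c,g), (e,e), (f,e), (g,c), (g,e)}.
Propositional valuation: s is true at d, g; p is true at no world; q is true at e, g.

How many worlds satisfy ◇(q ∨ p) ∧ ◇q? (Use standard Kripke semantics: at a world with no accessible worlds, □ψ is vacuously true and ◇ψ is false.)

5

Let φ = ◇(q ∨ p) ∧ ◇q. Evaluate φ at each world:
  a (successors {e, f}): φ is true.
  b (successors {f}): φ is false.
  c (successors {a, f, g}): φ is true.
  d (successors ∅): φ is false.
  e (successors {e}): φ is true.
  f (successors {e}): φ is true.
  g (successors {c, e}): φ is true.
For instance, at c:
  At c: ◇(q ∨ p) is true, ◇q is true, so ◇(q ∨ p) ∧ ◇q is true.
    At c: ◇(q ∨ p) requires q ∨ p at some successor in {a, f, g}.
      q ∨ p holds at g, so ◇(q ∨ p) is true at c.
    At c: ◇q requires q at some successor in {a, f, g}.
      q holds at g, so ◇q is true at c.
Satisfying worlds: {a, c, e, f, g}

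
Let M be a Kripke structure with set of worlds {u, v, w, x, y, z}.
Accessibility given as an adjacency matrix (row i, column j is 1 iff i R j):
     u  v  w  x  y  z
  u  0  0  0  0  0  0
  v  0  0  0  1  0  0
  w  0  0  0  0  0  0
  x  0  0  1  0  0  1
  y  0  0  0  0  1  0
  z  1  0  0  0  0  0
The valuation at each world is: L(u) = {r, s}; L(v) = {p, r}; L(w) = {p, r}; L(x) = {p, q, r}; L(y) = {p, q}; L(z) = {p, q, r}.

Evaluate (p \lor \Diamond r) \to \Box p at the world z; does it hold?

At z: p \lor \Diamond r is true, \Box p is false, so (p \lor \Diamond r) \to \Box p is false.
  At z: p is true, \Diamond r is true, so p \lor \Diamond r is true.
    At z: \Diamond r requires r at some successor in {u}.
      r holds at u, so \Diamond r is true at z.
  At z: \Box p requires p at every successor {u}.
    p fails at u, so \Box p is false at z.

No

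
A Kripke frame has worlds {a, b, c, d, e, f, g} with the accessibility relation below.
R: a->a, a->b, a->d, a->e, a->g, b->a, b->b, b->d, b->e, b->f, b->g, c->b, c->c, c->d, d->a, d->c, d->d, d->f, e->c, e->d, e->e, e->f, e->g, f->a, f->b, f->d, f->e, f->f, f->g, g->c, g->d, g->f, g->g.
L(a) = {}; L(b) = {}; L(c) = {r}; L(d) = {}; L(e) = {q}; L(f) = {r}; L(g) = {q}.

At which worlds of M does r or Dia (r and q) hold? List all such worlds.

c, f

Let φ = r or Dia (r and q). Evaluate φ at each world:
  a (successors {a, b, d, e, g}): φ is false.
  b (successors {a, b, d, e, f, g}): φ is false.
  c (successors {b, c, d}): φ is true.
  d (successors {a, c, d, f}): φ is false.
  e (successors {c, d, e, f, g}): φ is false.
  f (successors {a, b, d, e, f, g}): φ is true.
  g (successors {c, d, f, g}): φ is false.
For instance, at a:
  At a: r is false, Dia (r and q) is false, so r or Dia (r and q) is false.
    At a: Dia (r and q) requires r and q at some successor in {a, b, d, e, g}.
      At a: r and q is false.
      At b: r and q is false.
      At d: r and q is false.
      At e: r and q is false.
      At g: r and q is false.
    So Dia (r and q) is false at a.
Satisfying worlds: {c, f}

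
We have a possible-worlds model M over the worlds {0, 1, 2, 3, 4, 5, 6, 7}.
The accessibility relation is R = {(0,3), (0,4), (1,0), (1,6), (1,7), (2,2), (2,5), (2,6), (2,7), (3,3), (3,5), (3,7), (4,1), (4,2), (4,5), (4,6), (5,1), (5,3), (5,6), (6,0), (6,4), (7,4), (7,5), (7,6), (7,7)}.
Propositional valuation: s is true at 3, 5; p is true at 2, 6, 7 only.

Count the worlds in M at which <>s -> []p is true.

2

Let φ = <>s -> []p. Evaluate φ at each world:
  0 (successors {3, 4}): φ is false.
  1 (successors {0, 6, 7}): φ is true.
  2 (successors {2, 5, 6, 7}): φ is false.
  3 (successors {3, 5, 7}): φ is false.
  4 (successors {1, 2, 5, 6}): φ is false.
  5 (successors {1, 3, 6}): φ is false.
  6 (successors {0, 4}): φ is true.
  7 (successors {4, 5, 6, 7}): φ is false.
For instance, at 4:
  At 4: <>s is true, []p is false, so <>s -> []p is false.
    At 4: <>s requires s at some successor in {1, 2, 5, 6}.
      s holds at 5, so <>s is true at 4.
    At 4: []p requires p at every successor {1, 2, 5, 6}.
      p fails at 1, so []p is false at 4.
Satisfying worlds: {1, 6}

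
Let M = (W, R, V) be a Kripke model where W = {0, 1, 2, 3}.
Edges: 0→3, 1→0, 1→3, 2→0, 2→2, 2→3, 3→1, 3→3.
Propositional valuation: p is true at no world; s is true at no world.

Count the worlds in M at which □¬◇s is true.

Let φ = □¬◇s. Evaluate φ at each world:
  0 (successors {3}): φ is true.
  1 (successors {0, 3}): φ is true.
  2 (successors {0, 2, 3}): φ is true.
  3 (successors {1, 3}): φ is true.
For instance, at 3:
  At 3: □¬◇s requires ¬◇s at every successor {1, 3}.
      At 1: ◇s is false, so ¬◇s is true.
      At 3: ◇s is false, so ¬◇s is true.
  So □¬◇s is true at 3.
Satisfying worlds: {0, 1, 2, 3}

4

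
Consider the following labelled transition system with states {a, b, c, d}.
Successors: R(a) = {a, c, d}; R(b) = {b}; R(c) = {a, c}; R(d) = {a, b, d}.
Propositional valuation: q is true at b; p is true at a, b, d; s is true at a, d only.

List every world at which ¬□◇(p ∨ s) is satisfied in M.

Recall that □ψ holds at a world iff ψ holds at every accessible world, and ◇ψ holds iff ψ holds at some accessible world.
Let φ = ¬□◇(p ∨ s). Evaluate φ at each world:
  a (successors {a, c, d}): φ is false.
  b (successors {b}): φ is false.
  c (successors {a, c}): φ is false.
  d (successors {a, b, d}): φ is false.
For instance, at d:
  At d: □◇(p ∨ s) is true, so ¬□◇(p ∨ s) is false.
    At d: □◇(p ∨ s) requires ◇(p ∨ s) at every successor {a, b, d}.
      At a: ◇(p ∨ s) is true.
      At b: ◇(p ∨ s) is true.
      At d: ◇(p ∨ s) is true.
    So □◇(p ∨ s) is true at d.
Satisfying worlds: none.

none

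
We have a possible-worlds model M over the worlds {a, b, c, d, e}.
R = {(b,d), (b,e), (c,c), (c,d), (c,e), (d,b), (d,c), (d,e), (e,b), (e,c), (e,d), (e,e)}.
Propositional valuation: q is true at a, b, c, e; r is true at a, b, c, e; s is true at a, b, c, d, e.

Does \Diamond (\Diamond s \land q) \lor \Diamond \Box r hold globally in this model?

Let φ = \Diamond (\Diamond s \land q) \lor \Diamond \Box r. Evaluate φ at each world:
  a (successors ∅): φ is false.
  b (successors {d, e}): φ is true.
  c (successors {c, d, e}): φ is true.
  d (successors {b, c, e}): φ is true.
  e (successors {b, c, d, e}): φ is true.
Detail at a (counterexample):
  At a: \Diamond (\Diamond s \land q) is false, \Diamond \Box r is false, so \Diamond (\Diamond s \land q) \lor \Diamond \Box r is false.
    At a: no accessible worlds, so \Diamond (\Diamond s \land q) is false.
    At a: no accessible worlds, so \Diamond \Box r is false.

No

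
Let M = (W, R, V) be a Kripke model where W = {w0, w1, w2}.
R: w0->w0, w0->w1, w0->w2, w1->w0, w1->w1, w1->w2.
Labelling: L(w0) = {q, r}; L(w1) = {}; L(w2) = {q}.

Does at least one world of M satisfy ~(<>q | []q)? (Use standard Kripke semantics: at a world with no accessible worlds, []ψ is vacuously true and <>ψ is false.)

No

Let φ = ~(<>q | []q). Evaluate φ at each world:
  w0 (successors {w0, w1, w2}): φ is false.
  w1 (successors {w0, w1, w2}): φ is false.
  w2 (successors ∅): φ is false.
For instance, at w1:
  At w1: <>q | []q is true, so ~(<>q | []q) is false.
    At w1: <>q is true, []q is false, so <>q | []q is true.
      At w1: <>q requires q at some successor in {w0, w1, w2}.
        q holds at w0, so <>q is true at w1.
      At w1: []q requires q at every successor {w0, w1, w2}.
        q fails at w1, so []q is false at w1.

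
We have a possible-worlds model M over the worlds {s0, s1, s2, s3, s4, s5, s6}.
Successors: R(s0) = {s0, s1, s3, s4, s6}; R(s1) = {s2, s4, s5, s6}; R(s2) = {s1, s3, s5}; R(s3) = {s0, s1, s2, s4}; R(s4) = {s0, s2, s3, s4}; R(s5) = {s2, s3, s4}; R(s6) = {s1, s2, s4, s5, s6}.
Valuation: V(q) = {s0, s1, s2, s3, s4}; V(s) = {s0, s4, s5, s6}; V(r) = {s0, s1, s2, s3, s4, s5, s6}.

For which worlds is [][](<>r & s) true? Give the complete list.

none

Let φ = [][](<>r & s). Evaluate φ at each world:
  s0 (successors {s0, s1, s3, s4, s6}): φ is false.
  s1 (successors {s2, s4, s5, s6}): φ is false.
  s2 (successors {s1, s3, s5}): φ is false.
  s3 (successors {s0, s1, s2, s4}): φ is false.
  s4 (successors {s0, s2, s3, s4}): φ is false.
  s5 (successors {s2, s3, s4}): φ is false.
  s6 (successors {s1, s2, s4, s5, s6}): φ is false.
For instance, at s3:
  At s3: [][](<>r & s) requires [](<>r & s) at every successor {s0, s1, s2, s4}.
    [](<>r & s) fails at s0, so [][](<>r & s) is false at s3.
      At s0: [](<>r & s) requires <>r & s at every successor {s0, s1, s3, s4, s6}.
        <>r & s fails at s1, so [](<>r & s) is false at s0.
Satisfying worlds: none.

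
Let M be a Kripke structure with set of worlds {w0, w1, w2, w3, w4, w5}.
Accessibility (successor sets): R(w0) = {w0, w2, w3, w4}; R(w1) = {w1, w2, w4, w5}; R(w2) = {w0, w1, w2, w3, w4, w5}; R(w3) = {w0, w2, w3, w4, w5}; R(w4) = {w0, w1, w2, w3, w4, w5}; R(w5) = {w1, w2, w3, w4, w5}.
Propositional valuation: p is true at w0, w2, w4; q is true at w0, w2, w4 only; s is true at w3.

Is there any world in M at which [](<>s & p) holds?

No

Let φ = [](<>s & p). Evaluate φ at each world:
  w0 (successors {w0, w2, w3, w4}): φ is false.
  w1 (successors {w1, w2, w4, w5}): φ is false.
  w2 (successors {w0, w1, w2, w3, w4, w5}): φ is false.
  w3 (successors {w0, w2, w3, w4, w5}): φ is false.
  w4 (successors {w0, w1, w2, w3, w4, w5}): φ is false.
  w5 (successors {w1, w2, w3, w4, w5}): φ is false.
For instance, at w3:
  At w3: [](<>s & p) requires <>s & p at every successor {w0, w2, w3, w4, w5}.
    <>s & p fails at w3, so [](<>s & p) is false at w3.
      At w3: <>s is true, p is false, so <>s & p is false.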